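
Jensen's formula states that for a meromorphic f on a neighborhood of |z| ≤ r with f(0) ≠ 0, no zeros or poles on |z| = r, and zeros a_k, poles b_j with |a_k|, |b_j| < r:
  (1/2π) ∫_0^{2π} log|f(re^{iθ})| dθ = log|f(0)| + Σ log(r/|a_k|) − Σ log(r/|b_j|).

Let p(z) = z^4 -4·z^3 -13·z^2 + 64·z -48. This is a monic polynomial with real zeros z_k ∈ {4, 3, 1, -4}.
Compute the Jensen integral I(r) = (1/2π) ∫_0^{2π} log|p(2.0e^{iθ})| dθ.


Zeros: -4, 1, 3, 4; r = 2.0.
Inside |z| < r: 1. Outside (|z| ≥ r): -4, 3, 4.
p(0) = -48, so log|p(0)| = log(48) = 3.8712.
Apply Jensen: I(r) = log|p(0)| + Σ_k log(r/|z_k|), summed over zeros inside |z| < r.
  log(r/|z_k|) for z_k = 1: log(2.0/1) = 0.6931
  Outside zeros (-4, 3, 4) contribute nothing to the Jensen sum.
Sum over inside zeros: 0.6931.
I(r) = log|p(0)| + (inside sum) = 3.8712 + 0.6931 = 4.5643.
Note: since some zeros are outside |z| ≤ r, the simplified n·log(r) form does NOT apply — only the inside zeros contribute.

I(r) ≈ 4.5643.


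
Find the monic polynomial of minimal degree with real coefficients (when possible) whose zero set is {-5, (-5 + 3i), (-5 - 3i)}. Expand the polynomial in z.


The polynomial is p(z) = ∏_{α ∈ S} (z − α), where S = {-5, (-5 + 3i), (-5 - 3i)}.
Expanding the product yields: p(z) = z^3 + 15·z^2 + 84·z + 170.
Note conjugate pairs combine to real quadratics: (z − (-5+3i))(z − (-5−3i)) = z² + 10z + 34.
The resulting polynomial has degree 3 and real coefficients as required.

p(z) = z^3 + 15·z^2 + 84·z + 170.


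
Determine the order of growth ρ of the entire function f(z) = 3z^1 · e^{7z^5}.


M(r) = max_{|z|=r} |3|·|z|^1·|e^{7z^5}| = 3·r^1 · e^{7r^5} (the factors attain their maxima compatibly on |z|=r). Then log M(r) = log 3 + 1·log r + 7r^5, dominated by the last term, so log log M(r) ~ 5·log r. The polynomial factor 3z^1 contributes only a log r term and does not affect the order. ρ = 5.
Therefore ρ = 5.

Order ρ = 5.


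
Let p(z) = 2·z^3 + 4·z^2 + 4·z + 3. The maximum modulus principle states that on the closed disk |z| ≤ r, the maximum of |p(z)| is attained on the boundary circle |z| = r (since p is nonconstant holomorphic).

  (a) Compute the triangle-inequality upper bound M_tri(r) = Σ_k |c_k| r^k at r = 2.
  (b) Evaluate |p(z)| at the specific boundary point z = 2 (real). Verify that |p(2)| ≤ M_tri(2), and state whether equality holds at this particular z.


Coefficients: c_0 = 3, c_1 = 4, c_2 = 4, c_3 = 2. Radius r = 2.
Part (a). Triangle bound: M_tri(r) = Σ_k |c_k| r^k
  = |3|·2^0 + |4|·2^1 + |4|·2^2 + |2|·2^3
  = 3 + 8 + 16 + 16 = 43.
This bounds M(r) := max_{|z|=r} |p(z)| from above; equality holds iff all terms c_k z^k can be made to align in phase at a single z on |z|=r.
Part (b). At z = 2 (real, on the circle |z| = r):
  p(2) = (3)·2^0 + (4)·2^1 + (4)·2^2 + (2)·2^3 = 43.
  |p(2)| = 43.
Since all nonzero coefficients share the same sign, |p(2)| = 43 = M_tri(2); the triangle bound is attained at z = 2, so in fact M(r) = 43.

M_tri(2) = 43; |p(2)| = 43; equality at z=2: yes.


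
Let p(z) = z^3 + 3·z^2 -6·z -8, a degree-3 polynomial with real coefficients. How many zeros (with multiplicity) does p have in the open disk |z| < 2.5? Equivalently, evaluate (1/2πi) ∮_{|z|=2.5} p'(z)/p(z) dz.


The zeros of p are: 2, -1, -4.
Their magnitudes are: 2, 1, 4.
Zeros with |z| < R = 2.5: 2, -1.
Count = 2.
By the argument principle, (1/2πi) ∮_{|z|=R} p'(z)/p(z) dz equals exactly this count.

Number of zeros inside |z| < 2.5: 2.


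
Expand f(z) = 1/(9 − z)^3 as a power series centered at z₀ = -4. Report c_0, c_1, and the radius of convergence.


Let w = z − z₀, so z = z₀ + w.
Then 9 − z = 9 − (z₀ + w) = (9 − z₀) − w = 13 − w.
f(z) = 1/(13 − w)^3 = (1/(13)^3) · (1 − w/(13))^{−3}.
By the binomial series (1−u)^{−3} = Σ_{n≥0} C(n+2, 2) u^n for |u|<1, with u = w/(13):
  c_n = C(n+2, 2) / (13)^(n+3).
  c_0 = 1/(13)^3 = 1/2197.
  c_1 = 3/(13)^4 = 3/28561.
The series is valid for |w/d| < 1, i.e. |z − z₀| < |d|.
Radius of convergence: R = |9 − z₀| = |13| = 13 (distance from z₀ to the singularity z = 9).

c_0 = 1/2197, c_1 = 3/28561; R = 13.


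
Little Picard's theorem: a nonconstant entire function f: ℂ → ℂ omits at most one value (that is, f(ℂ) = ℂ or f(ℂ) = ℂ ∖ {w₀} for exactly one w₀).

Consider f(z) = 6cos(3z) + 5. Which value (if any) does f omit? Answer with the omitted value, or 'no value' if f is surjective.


Little Picard bounds the complement of f(ℂ) to at most one point.
cos is entire and surjective onto ℂ: for every w ∈ ℂ, cos(ζ) = w has a solution ζ ∈ ℂ (e.g., via the complex inverse arccos). With ζ = 3z this gives z = ζ/(3). Then 6·cos(3z) takes every value in 6·ℂ = ℂ, and adding 5 is a bijection of ℂ. So f is surjective and omits no value. (Note: only on the real line is cos bounded by [−1, 1].)

Omitted value: no value.


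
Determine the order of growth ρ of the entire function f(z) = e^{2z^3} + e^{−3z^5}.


Each summand is entire of order 3 and 5 respectively (as in the single-exponential case). The order of a sum is at most the max of the orders, so ρ ≤ 5. For the lower bound: on |z|=r choose arg z so that -3z^5 is real positive; then |e^{-3z^5}| = e^{3r^5} while |e^{2z^3}| ≤ e^{2r^3} = o(e^{3r^5}). So |f| ≥ e^{3r^5}(1 − o(1)) and ρ ≥ 5. Hence ρ = max(3, 5) = 5.
Therefore ρ = 5.

Order ρ = 5.


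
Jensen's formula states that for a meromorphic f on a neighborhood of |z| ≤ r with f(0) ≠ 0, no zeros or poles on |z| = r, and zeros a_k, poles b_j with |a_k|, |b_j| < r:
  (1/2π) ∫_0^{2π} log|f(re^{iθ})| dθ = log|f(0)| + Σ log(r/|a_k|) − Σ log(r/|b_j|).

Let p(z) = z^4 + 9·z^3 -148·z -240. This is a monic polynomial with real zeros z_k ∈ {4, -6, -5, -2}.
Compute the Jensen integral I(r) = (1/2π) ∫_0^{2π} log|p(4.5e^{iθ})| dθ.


Zeros: -6, -5, -2, 4; r = 4.5.
Inside |z| < r: -2, 4. Outside (|z| ≥ r): -6, -5.
p(0) = -240, so log|p(0)| = log(240) = 5.4806.
Apply Jensen: I(r) = log|p(0)| + Σ_k log(r/|z_k|), summed over zeros inside |z| < r.
  log(r/|z_k|) for z_k = 4: log(4.5/4) = 0.1178
  log(r/|z_k|) for z_k = -2: log(4.5/2) = 0.8109
  Outside zeros (-6, -5) contribute nothing to the Jensen sum.
Sum over inside zeros: 0.9287.
I(r) = log|p(0)| + (inside sum) = 5.4806 + 0.9287 = 6.4094.
Note: since some zeros are outside |z| ≤ r, the simplified n·log(r) form does NOT apply — only the inside zeros contribute.

I(r) ≈ 6.4094.


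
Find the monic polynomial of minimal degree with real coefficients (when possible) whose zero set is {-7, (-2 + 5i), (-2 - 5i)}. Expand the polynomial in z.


The polynomial is p(z) = ∏_{α ∈ S} (z − α), where S = {-7, (-2 + 5i), (-2 - 5i)}.
Expanding the product yields: p(z) = z^3 + 11·z^2 + 57·z + 203.
Note conjugate pairs combine to real quadratics: (z − (-2+5i))(z − (-2−5i)) = z² + 4z + 29.
The resulting polynomial has degree 3 and real coefficients as required.

p(z) = z^3 + 11·z^2 + 57·z + 203.


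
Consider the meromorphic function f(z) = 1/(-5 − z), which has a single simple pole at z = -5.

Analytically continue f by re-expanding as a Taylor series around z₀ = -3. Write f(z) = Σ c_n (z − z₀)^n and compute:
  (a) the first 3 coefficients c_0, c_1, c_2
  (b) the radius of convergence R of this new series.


Let w = z − z₀, so z = z₀ + w.
Then -5 − z = -5 − (z₀ + w) = (-5 − z₀) − w = -2 − w.
f(z) = 1/(-2 − w) = (1/(-2)) · 1/(1 − w/(-2)) = Σ_{n≥0} w^n / (-2)^(n+1).
So c_n = 1/(-2)^(n+1):
  c_0 = 1/(-2)^1 = -1/2.
  c_1 = 1/(-2)^2 = 1/4.
  c_2 = 1/(-2)^3 = -1/8.
The series is valid for |w/d| < 1, i.e. |z − z₀| < |d|.
Radius of convergence: R = |-5 − z₀| = |-2| = 2 (distance from z₀ to the singularity z = -5).

c_0 = -1/2, c_1 = 1/4, c_2 = -1/8; R = 2.


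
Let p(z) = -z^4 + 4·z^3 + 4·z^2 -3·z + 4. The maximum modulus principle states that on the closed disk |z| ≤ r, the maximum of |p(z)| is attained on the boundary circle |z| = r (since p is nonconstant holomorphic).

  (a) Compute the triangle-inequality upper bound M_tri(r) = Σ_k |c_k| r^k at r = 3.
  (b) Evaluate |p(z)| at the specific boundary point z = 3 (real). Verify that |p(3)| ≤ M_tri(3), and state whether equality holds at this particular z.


Coefficients: c_0 = 4, c_1 = -3, c_2 = 4, c_3 = 4, c_4 = -1. Radius r = 3.
Part (a). Triangle bound: M_tri(r) = Σ_k |c_k| r^k
  = |4|·3^0 + |-3|·3^1 + |4|·3^2 + |4|·3^3 + |-1|·3^4
  = 4 + 9 + 36 + 108 + 81 = 238.
This bounds M(r) := max_{|z|=r} |p(z)| from above; equality holds iff all terms c_k z^k can be made to align in phase at a single z on |z|=r.
Part (b). At z = 3 (real, on the circle |z| = r):
  p(3) = (4)·3^0 + (-3)·3^1 + (4)·3^2 + (4)·3^3 + (-1)·3^4 = 58.
  |p(3)| = 58.
Check: |p(3)| = 58 ≤ 238 = M_tri(3). ✓ Equality does not hold at z = 3 (the coefficients have mixed signs, so the terms do not all align in phase there).

M_tri(3) = 238; |p(3)| = 58; equality at z=3: no.


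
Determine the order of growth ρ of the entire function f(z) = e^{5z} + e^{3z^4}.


Each summand is entire of order 1 and 4 respectively (as in the single-exponential case). The order of a sum is at most the max of the orders, so ρ ≤ 4. For the lower bound: on |z|=r choose arg z so that 3z^4 is real positive; then |e^{3z^4}| = e^{3r^4} while |e^{5z}| ≤ e^{5r^1} = o(e^{3r^4}). So |f| ≥ e^{3r^4}(1 − o(1)) and ρ ≥ 4. Hence ρ = max(1, 4) = 4.
Therefore ρ = 4.

Order ρ = 4.


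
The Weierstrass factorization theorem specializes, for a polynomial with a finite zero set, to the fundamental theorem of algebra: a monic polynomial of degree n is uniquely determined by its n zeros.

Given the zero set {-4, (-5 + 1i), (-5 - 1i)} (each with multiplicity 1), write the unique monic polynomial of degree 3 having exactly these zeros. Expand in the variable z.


The polynomial is p(z) = ∏_{α ∈ S} (z − α), where S = {-4, (-5 + 1i), (-5 - 1i)}.
Expanding the product yields: p(z) = z^3 + 14·z^2 + 66·z + 104.
Note conjugate pairs combine to real quadratics: (z − (-5+1i))(z − (-5−1i)) = z² + 10z + 26.
The resulting polynomial has degree 3 and real coefficients as required.

p(z) = z^3 + 14·z^2 + 66·z + 104.


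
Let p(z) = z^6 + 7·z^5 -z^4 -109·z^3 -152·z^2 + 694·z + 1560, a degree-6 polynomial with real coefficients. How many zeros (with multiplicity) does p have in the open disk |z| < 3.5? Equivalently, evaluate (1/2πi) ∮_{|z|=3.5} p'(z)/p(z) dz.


The zeros of p are: -4, -3, (3 + 1i), (3 - 1i), (-3 + 2i), (-3 - 2i).
Their magnitudes are: 4, 3, 3.162, 3.162, 3.606, 3.606.
Zeros with |z| < R = 3.5: -3, (3 + 1i), (3 - 1i).
Count = 3.
By the argument principle, (1/2πi) ∮_{|z|=R} p'(z)/p(z) dz equals exactly this count.

Number of zeros inside |z| < 3.5: 3.


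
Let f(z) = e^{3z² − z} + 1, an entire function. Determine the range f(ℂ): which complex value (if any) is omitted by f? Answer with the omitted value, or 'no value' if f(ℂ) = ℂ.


Little Picard bounds the complement of f(ℂ) to at most one point.
The exponent g(z) = 3z² − z is a nonconstant polynomial, hence surjective onto ℂ. So e^{g(z)} takes every value in {e^w : w ∈ ℂ} = ℂ ∖ {0}. Adding 1 shifts the range to ℂ ∖ {1}. f omits exactly 1.

Omitted value: 1.


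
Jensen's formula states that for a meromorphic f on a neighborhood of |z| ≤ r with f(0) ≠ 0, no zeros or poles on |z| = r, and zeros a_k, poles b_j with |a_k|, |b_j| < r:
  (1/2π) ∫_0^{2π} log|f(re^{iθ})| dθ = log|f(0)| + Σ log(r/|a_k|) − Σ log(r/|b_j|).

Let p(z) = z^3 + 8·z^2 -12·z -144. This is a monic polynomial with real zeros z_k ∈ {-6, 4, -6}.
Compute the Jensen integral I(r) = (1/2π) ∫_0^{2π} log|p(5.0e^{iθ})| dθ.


Zeros: -6, -6, 4; r = 5.0.
Inside |z| < r: 4. Outside (|z| ≥ r): -6, -6.
p(0) = -144, so log|p(0)| = log(144) = 4.9698.
Apply Jensen: I(r) = log|p(0)| + Σ_k log(r/|z_k|), summed over zeros inside |z| < r.
  log(r/|z_k|) for z_k = 4: log(5.0/4) = 0.2231
  Outside zeros (-6, -6) contribute nothing to the Jensen sum.
Sum over inside zeros: 0.2231.
I(r) = log|p(0)| + (inside sum) = 4.9698 + 0.2231 = 5.1930.
Note: since some zeros are outside |z| ≤ r, the simplified n·log(r) form does NOT apply — only the inside zeros contribute.

I(r) ≈ 5.1930.


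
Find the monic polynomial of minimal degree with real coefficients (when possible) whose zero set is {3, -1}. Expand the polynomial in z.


The polynomial is p(z) = ∏_{α ∈ S} (z − α), where S = {3, -1}.
Expanding the product yields: p(z) = z^2 -2·z -3.
The resulting polynomial has degree 2 and real coefficients as required.

p(z) = z^2 -2·z -3.


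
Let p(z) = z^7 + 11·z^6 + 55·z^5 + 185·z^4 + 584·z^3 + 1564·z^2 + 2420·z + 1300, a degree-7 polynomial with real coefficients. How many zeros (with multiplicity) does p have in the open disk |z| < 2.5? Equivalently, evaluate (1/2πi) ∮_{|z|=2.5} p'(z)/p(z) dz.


The zeros of p are: (-3 + 2i), (-3 - 2i), -1, (1 + 3i), (1 - 3i), (-3 + 1i), (-3 - 1i).
Their magnitudes are: 3.606, 3.606, 1, 3.162, 3.162, 3.162, 3.162.
Zeros with |z| < R = 2.5: -1.
Count = 1.
By the argument principle, (1/2πi) ∮_{|z|=R} p'(z)/p(z) dz equals exactly this count.

Number of zeros inside |z| < 2.5: 1.


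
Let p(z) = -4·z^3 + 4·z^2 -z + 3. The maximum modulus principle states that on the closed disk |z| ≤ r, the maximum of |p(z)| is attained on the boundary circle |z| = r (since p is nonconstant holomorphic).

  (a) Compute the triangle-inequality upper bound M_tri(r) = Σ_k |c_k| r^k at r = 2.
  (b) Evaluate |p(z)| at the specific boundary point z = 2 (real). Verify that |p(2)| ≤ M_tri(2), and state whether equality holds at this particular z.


Coefficients: c_0 = 3, c_1 = -1, c_2 = 4, c_3 = -4. Radius r = 2.
Part (a). Triangle bound: M_tri(r) = Σ_k |c_k| r^k
  = |3|·2^0 + |-1|·2^1 + |4|·2^2 + |-4|·2^3
  = 3 + 2 + 16 + 32 = 53.
This bounds M(r) := max_{|z|=r} |p(z)| from above; equality holds iff all terms c_k z^k can be made to align in phase at a single z on |z|=r.
Part (b). At z = 2 (real, on the circle |z| = r):
  p(2) = (3)·2^0 + (-1)·2^1 + (4)·2^2 + (-4)·2^3 = -15.
  |p(2)| = 15.
Check: |p(2)| = 15 ≤ 53 = M_tri(2). ✓ Equality does not hold at z = 2 (the coefficients have mixed signs, so the terms do not all align in phase there).

M_tri(2) = 53; |p(2)| = 15; equality at z=2: no.


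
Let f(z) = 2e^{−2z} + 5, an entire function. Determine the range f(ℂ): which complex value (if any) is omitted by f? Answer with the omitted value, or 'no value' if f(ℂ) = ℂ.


Little Picard bounds the complement of f(ℂ) to at most one point.
e^{−2z} is never zero on ℂ, so 2·e^{−2z} takes every value in ℂ ∖ {0}. Adding 5 shifts the range to ℂ ∖ {5}. Thus f omits exactly the value 5.

Omitted value: 5.


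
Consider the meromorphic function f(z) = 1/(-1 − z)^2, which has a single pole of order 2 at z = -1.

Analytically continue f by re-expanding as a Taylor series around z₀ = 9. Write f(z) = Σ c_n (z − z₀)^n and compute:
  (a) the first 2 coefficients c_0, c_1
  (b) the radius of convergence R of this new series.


Let w = z − z₀, so z = z₀ + w.
Then -1 − z = -1 − (z₀ + w) = (-1 − z₀) − w = -10 − w.
f(z) = 1/(-10 − w)^2 = (1/(-10)^2) · (1 − w/(-10))^{−2}.
By the binomial series (1−u)^{−2} = Σ_{n≥0} C(n+1, 1) u^n for |u|<1, with u = w/(-10):
  c_n = C(n+1, 1) / (-10)^(n+2).
  c_0 = 1/(-10)^2 = 1/100.
  c_1 = 2/(-10)^3 = -1/500.
The series is valid for |w/d| < 1, i.e. |z − z₀| < |d|.
Radius of convergence: R = |-1 − z₀| = |-10| = 10 (distance from z₀ to the singularity z = -1).

c_0 = 1/100, c_1 = -1/500; R = 10.


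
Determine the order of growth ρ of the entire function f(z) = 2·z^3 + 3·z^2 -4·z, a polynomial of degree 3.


|f(z)| ≤ Σ|c_k|·r^k = O(r^3) as r → ∞. Polynomial growth is O(e^{r^ε}) for every ε > 0 (since r^3/e^{r^ε} → 0), so ρ ≤ ε for all ε > 0, i.e. ρ = 0. Every nonconstant polynomial has order 0.
Therefore ρ = 0.

Order ρ = 0.


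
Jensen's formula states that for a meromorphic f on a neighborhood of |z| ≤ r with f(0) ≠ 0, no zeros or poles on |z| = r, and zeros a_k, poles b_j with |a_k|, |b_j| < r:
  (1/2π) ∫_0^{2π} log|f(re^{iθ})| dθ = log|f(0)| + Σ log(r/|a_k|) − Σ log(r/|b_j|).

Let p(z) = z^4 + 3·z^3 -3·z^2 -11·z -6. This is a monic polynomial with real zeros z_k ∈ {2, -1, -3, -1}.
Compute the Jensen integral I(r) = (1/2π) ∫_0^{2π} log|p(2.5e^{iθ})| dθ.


Zeros: -3, -1, -1, 2; r = 2.5.
Inside |z| < r: -1, -1, 2. Outside (|z| ≥ r): -3.
p(0) = -6, so log|p(0)| = log(6) = 1.7918.
Apply Jensen: I(r) = log|p(0)| + Σ_k log(r/|z_k|), summed over zeros inside |z| < r.
  log(r/|z_k|) for z_k = 2: log(2.5/2) = 0.2231
  log(r/|z_k|) for z_k = -1: log(2.5/1) = 0.9163
  log(r/|z_k|) for z_k = -1: log(2.5/1) = 0.9163
  Outside zeros (-3) contribute nothing to the Jensen sum.
Sum over inside zeros: 2.0557.
I(r) = log|p(0)| + (inside sum) = 1.7918 + 2.0557 = 3.8475.
Note: since some zeros are outside |z| ≤ r, the simplified n·log(r) form does NOT apply — only the inside zeros contribute.

I(r) ≈ 3.8475.


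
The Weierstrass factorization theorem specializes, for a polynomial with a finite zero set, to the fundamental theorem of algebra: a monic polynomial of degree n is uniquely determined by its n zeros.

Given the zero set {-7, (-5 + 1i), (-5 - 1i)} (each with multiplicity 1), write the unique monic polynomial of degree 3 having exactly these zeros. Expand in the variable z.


The polynomial is p(z) = ∏_{α ∈ S} (z − α), where S = {-7, (-5 + 1i), (-5 - 1i)}.
Expanding the product yields: p(z) = z^3 + 17·z^2 + 96·z + 182.
Note conjugate pairs combine to real quadratics: (z − (-5+1i))(z − (-5−1i)) = z² + 10z + 26.
The resulting polynomial has degree 3 and real coefficients as required.

p(z) = z^3 + 17·z^2 + 96·z + 182.


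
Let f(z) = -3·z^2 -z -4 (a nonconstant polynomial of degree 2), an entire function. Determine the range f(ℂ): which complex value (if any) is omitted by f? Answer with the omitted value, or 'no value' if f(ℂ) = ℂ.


Little Picard bounds the complement of f(ℂ) to at most one point.
For every w ∈ ℂ, the equation p(z) − w = 0 is a nonconstant polynomial in z and hence has at least one root by the fundamental theorem of algebra. So p is surjective onto ℂ, omitting no value.

Omitted value: no value.


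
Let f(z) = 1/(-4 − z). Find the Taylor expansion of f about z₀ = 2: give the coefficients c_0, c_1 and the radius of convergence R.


Let w = z − z₀, so z = z₀ + w.
Then -4 − z = -4 − (z₀ + w) = (-4 − z₀) − w = -6 − w.
f(z) = 1/(-6 − w) = (1/(-6)) · 1/(1 − w/(-6)) = Σ_{n≥0} w^n / (-6)^(n+1).
So c_n = 1/(-6)^(n+1):
  c_0 = 1/(-6)^1 = -1/6.
  c_1 = 1/(-6)^2 = 1/36.
The series is valid for |w/d| < 1, i.e. |z − z₀| < |d|.
Radius of convergence: R = |-4 − z₀| = |-6| = 6 (distance from z₀ to the singularity z = -4).

c_0 = -1/6, c_1 = 1/36; R = 6.


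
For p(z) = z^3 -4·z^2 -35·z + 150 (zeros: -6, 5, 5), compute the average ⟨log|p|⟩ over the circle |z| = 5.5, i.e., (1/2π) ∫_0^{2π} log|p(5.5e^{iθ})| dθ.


Zeros: -6, 5, 5; r = 5.5.
Inside |z| < r: 5, 5. Outside (|z| ≥ r): -6.
p(0) = 150, so log|p(0)| = log(150) = 5.0106.
Apply Jensen: I(r) = log|p(0)| + Σ_k log(r/|z_k|), summed over zeros inside |z| < r.
  log(r/|z_k|) for z_k = 5: log(5.5/5) = 0.0953
  log(r/|z_k|) for z_k = 5: log(5.5/5) = 0.0953
  Outside zeros (-6) contribute nothing to the Jensen sum.
Sum over inside zeros: 0.1906.
I(r) = log|p(0)| + (inside sum) = 5.0106 + 0.1906 = 5.2013.
Note: since some zeros are outside |z| ≤ r, the simplified n·log(r) form does NOT apply — only the inside zeros contribute.

I(r) ≈ 5.2013.


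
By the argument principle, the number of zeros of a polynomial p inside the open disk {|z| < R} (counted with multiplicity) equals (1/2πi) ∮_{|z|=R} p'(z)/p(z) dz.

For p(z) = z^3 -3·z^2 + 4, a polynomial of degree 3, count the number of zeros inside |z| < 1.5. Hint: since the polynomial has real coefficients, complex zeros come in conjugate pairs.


The zeros of p are: -1, 2, 2.
Their magnitudes are: 1, 2, 2.
Zeros with |z| < R = 1.5: -1.
Count = 1.
By the argument principle, (1/2πi) ∮_{|z|=R} p'(z)/p(z) dz equals exactly this count.

Number of zeros inside |z| < 1.5: 1.


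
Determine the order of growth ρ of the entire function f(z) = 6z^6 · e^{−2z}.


M(r) = max_{|z|=r} |6|·|z|^6·|e^{−2z}| = 6·r^6 · e^{2r^1} (the factors attain their maxima compatibly on |z|=r). Then log M(r) = log 6 + 6·log r + 2r^1, dominated by the last term, so log log M(r) ~ 1·log r. The polynomial factor 6z^6 contributes only a log r term and does not affect the order. ρ = 1.
Therefore ρ = 1.

Order ρ = 1.


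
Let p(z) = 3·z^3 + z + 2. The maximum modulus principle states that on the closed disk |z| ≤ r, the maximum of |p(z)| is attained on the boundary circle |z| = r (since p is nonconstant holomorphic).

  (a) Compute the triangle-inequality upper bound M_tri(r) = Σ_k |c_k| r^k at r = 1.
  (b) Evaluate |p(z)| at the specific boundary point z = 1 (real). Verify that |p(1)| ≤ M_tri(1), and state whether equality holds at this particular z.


Coefficients: c_0 = 2, c_1 = 1, c_2 = 0, c_3 = 3. Radius r = 1.
Part (a). Triangle bound: M_tri(r) = Σ_k |c_k| r^k
  = |2|·1^0 + |1|·1^1 + |0|·1^2 + |3|·1^3
  = 2 + 1 + 0 + 3 = 6.
This bounds M(r) := max_{|z|=r} |p(z)| from above; equality holds iff all terms c_k z^k can be made to align in phase at a single z on |z|=r.
Part (b). At z = 1 (real, on the circle |z| = r):
  p(1) = (2)·1^0 + (1)·1^1 + (0)·1^2 + (3)·1^3 = 6.
  |p(1)| = 6.
Since all nonzero coefficients share the same sign, |p(1)| = 6 = M_tri(1); the triangle bound is attained at z = 1, so in fact M(r) = 6.

M_tri(1) = 6; |p(1)| = 6; equality at z=1: yes.


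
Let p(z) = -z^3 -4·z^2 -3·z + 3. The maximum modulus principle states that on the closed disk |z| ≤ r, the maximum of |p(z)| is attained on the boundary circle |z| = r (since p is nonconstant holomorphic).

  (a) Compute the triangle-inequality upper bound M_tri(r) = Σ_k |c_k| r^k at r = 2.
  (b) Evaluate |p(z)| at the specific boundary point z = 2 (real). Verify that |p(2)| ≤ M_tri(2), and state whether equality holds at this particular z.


Coefficients: c_0 = 3, c_1 = -3, c_2 = -4, c_3 = -1. Radius r = 2.
Part (a). Triangle bound: M_tri(r) = Σ_k |c_k| r^k
  = |3|·2^0 + |-3|·2^1 + |-4|·2^2 + |-1|·2^3
  = 3 + 6 + 16 + 8 = 33.
This bounds M(r) := max_{|z|=r} |p(z)| from above; equality holds iff all terms c_k z^k can be made to align in phase at a single z on |z|=r.
Part (b). At z = 2 (real, on the circle |z| = r):
  p(2) = (3)·2^0 + (-3)·2^1 + (-4)·2^2 + (-1)·2^3 = -27.
  |p(2)| = 27.
Check: |p(2)| = 27 ≤ 33 = M_tri(2). ✓ Equality does not hold at z = 2 (the coefficients have mixed signs, so the terms do not all align in phase there).

M_tri(2) = 33; |p(2)| = 27; equality at z=2: no.


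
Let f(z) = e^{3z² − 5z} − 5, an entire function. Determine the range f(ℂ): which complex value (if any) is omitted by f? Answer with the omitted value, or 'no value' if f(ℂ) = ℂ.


Little Picard bounds the complement of f(ℂ) to at most one point.
The exponent g(z) = 3z² − 5z is a nonconstant polynomial, hence surjective onto ℂ. So e^{g(z)} takes every value in {e^w : w ∈ ℂ} = ℂ ∖ {0}. Adding -5 shifts the range to ℂ ∖ {-5}. f omits exactly -5.

Omitted value: -5.


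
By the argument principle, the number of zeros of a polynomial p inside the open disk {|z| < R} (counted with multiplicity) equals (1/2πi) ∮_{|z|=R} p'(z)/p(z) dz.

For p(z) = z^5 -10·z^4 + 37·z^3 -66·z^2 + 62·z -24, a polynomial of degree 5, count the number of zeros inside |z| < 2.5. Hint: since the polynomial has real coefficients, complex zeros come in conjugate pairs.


The zeros of p are: 4, 1, 3, (1 + 1i), (1 - 1i).
Their magnitudes are: 4, 1, 3, 1.414, 1.414.
Zeros with |z| < R = 2.5: 1, (1 + 1i), (1 - 1i).
Count = 3.
By the argument principle, (1/2πi) ∮_{|z|=R} p'(z)/p(z) dz equals exactly this count.

Number of zeros inside |z| < 2.5: 3.


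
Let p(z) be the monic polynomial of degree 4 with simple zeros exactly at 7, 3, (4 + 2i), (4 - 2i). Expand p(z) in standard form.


The polynomial is p(z) = ∏_{α ∈ S} (z − α), where S = {7, 3, (4 + 2i), (4 - 2i)}.
Expanding the product yields: p(z) = z^4 -18·z^3 + 121·z^2 -368·z + 420.
Note conjugate pairs combine to real quadratics: (z − (4+2i))(z − (4−2i)) = z² − 8z + 20.
The resulting polynomial has degree 4 and real coefficients as required.

p(z) = z^4 -18·z^3 + 121·z^2 -368·z + 420.


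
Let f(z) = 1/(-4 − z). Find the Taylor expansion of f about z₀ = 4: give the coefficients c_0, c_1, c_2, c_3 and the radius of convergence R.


Let w = z − z₀, so z = z₀ + w.
Then -4 − z = -4 − (z₀ + w) = (-4 − z₀) − w = -8 − w.
f(z) = 1/(-8 − w) = (1/(-8)) · 1/(1 − w/(-8)) = Σ_{n≥0} w^n / (-8)^(n+1).
So c_n = 1/(-8)^(n+1):
  c_0 = 1/(-8)^1 = -1/8.
  c_1 = 1/(-8)^2 = 1/64.
  c_2 = 1/(-8)^3 = -1/512.
  c_3 = 1/(-8)^4 = 1/4096.
The series is valid for |w/d| < 1, i.e. |z − z₀| < |d|.
Radius of convergence: R = |-4 − z₀| = |-8| = 8 (distance from z₀ to the singularity z = -4).

c_0 = -1/8, c_1 = 1/64, c_2 = -1/512, c_3 = 1/4096; R = 8.


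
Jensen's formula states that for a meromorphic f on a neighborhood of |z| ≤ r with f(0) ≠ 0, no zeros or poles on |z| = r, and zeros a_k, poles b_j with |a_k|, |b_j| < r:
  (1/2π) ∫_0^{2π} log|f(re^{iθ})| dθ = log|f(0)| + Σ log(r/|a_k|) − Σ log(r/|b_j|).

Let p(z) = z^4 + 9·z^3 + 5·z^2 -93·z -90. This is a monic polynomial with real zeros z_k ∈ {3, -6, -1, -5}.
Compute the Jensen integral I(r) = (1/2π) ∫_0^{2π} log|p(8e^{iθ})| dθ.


Zeros: -6, -5, -1, 3; r = 8.
Inside |z| < r: -6, -5, -1, 3. Outside (|z| ≥ r): ∅.
p(0) = -90, so log|p(0)| = log(90) = 4.4998.
Apply Jensen: I(r) = log|p(0)| + Σ_k log(r/|z_k|), summed over zeros inside |z| < r.
  log(r/|z_k|) for z_k = 3: log(8/3) = 0.9808
  log(r/|z_k|) for z_k = -6: log(8/6) = 0.2877
  log(r/|z_k|) for z_k = -1: log(8/1) = 2.0794
  log(r/|z_k|) for z_k = -5: log(8/5) = 0.4700
Sum over inside zeros: 3.8180.
I(r) = log|p(0)| + (inside sum) = 4.4998 + 3.8180 = 8.3178.
Closed form (all zeros inside, monic): I(r) = n·log(r) = 4·log(8) = 8.3178. ✓

I(r) ≈ 8.3178.


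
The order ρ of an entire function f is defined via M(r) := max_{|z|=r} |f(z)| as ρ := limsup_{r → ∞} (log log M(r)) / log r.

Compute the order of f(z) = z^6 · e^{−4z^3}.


M(r) = max_{|z|=r} |1|·|z|^6·|e^{−4z^3}| = 1·r^6 · e^{4r^3} (the factors attain their maxima compatibly on |z|=r). Then log M(r) = log 1 + 6·log r + 4r^3, dominated by the last term, so log log M(r) ~ 3·log r. The polynomial factor 1z^6 contributes only a log r term and does not affect the order. ρ = 3.
Therefore ρ = 3.

Order ρ = 3.


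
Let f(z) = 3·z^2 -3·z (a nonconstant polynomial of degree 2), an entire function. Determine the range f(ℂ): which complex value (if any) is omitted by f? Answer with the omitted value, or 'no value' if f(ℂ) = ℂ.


Little Picard bounds the complement of f(ℂ) to at most one point.
For every w ∈ ℂ, the equation p(z) − w = 0 is a nonconstant polynomial in z and hence has at least one root by the fundamental theorem of algebra. So p is surjective onto ℂ, omitting no value.

Omitted value: no value.


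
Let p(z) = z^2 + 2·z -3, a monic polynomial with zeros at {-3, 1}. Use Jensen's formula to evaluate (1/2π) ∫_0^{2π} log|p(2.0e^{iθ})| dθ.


Zeros: -3, 1; r = 2.0.
Inside |z| < r: 1. Outside (|z| ≥ r): -3.
p(0) = -3, so log|p(0)| = log(3) = 1.0986.
Apply Jensen: I(r) = log|p(0)| + Σ_k log(r/|z_k|), summed over zeros inside |z| < r.
  log(r/|z_k|) for z_k = 1: log(2.0/1) = 0.6931
  Outside zeros (-3) contribute nothing to the Jensen sum.
Sum over inside zeros: 0.6931.
I(r) = log|p(0)| + (inside sum) = 1.0986 + 0.6931 = 1.7918.
Note: since some zeros are outside |z| ≤ r, the simplified n·log(r) form does NOT apply — only the inside zeros contribute.

I(r) ≈ 1.7918.


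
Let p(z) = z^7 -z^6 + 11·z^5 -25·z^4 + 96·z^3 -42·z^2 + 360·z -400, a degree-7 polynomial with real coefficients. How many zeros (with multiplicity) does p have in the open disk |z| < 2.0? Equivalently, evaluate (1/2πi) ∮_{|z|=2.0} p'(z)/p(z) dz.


The zeros of p are: 1, (-1 + 2i), (-1 - 2i), (2 + 2i), (2 - 2i), (-1 + 3i), (-1 - 3i).
Their magnitudes are: 1, 2.236, 2.236, 2.828, 2.828, 3.162, 3.162.
Zeros with |z| < R = 2.0: 1.
Count = 1.
By the argument principle, (1/2πi) ∮_{|z|=R} p'(z)/p(z) dz equals exactly this count.

Number of zeros inside |z| < 2.0: 1.


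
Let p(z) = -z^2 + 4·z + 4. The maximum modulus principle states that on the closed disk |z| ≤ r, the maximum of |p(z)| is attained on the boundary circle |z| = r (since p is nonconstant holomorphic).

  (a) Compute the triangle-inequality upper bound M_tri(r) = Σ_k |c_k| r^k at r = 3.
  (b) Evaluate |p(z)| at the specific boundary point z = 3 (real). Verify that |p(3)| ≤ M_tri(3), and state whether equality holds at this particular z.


Coefficients: c_0 = 4, c_1 = 4, c_2 = -1. Radius r = 3.
Part (a). Triangle bound: M_tri(r) = Σ_k |c_k| r^k
  = |4|·3^0 + |4|·3^1 + |-1|·3^2
  = 4 + 12 + 9 = 25.
This bounds M(r) := max_{|z|=r} |p(z)| from above; equality holds iff all terms c_k z^k can be made to align in phase at a single z on |z|=r.
Part (b). At z = 3 (real, on the circle |z| = r):
  p(3) = (4)·3^0 + (4)·3^1 + (-1)·3^2 = 7.
  |p(3)| = 7.
Check: |p(3)| = 7 ≤ 25 = M_tri(3). ✓ Equality does not hold at z = 3 (the coefficients have mixed signs, so the terms do not all align in phase there).

M_tri(3) = 25; |p(3)| = 7; equality at z=3: no.


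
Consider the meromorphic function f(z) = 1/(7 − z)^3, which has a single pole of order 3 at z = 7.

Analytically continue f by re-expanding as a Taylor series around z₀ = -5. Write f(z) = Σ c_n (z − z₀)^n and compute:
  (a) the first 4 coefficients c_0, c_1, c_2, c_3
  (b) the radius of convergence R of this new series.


Let w = z − z₀, so z = z₀ + w.
Then 7 − z = 7 − (z₀ + w) = (7 − z₀) − w = 12 − w.
f(z) = 1/(12 − w)^3 = (1/(12)^3) · (1 − w/(12))^{−3}.
By the binomial series (1−u)^{−3} = Σ_{n≥0} C(n+2, 2) u^n for |u|<1, with u = w/(12):
  c_n = C(n+2, 2) / (12)^(n+3).
  c_0 = 1/(12)^3 = 1/1728.
  c_1 = 3/(12)^4 = 1/6912.
  c_2 = 6/(12)^5 = 1/41472.
  c_3 = 10/(12)^6 = 5/1492992.
The series is valid for |w/d| < 1, i.e. |z − z₀| < |d|.
Radius of convergence: R = |7 − z₀| = |12| = 12 (distance from z₀ to the singularity z = 7).

c_0 = 1/1728, c_1 = 1/6912, c_2 = 1/41472, c_3 = 5/1492992; R = 12.


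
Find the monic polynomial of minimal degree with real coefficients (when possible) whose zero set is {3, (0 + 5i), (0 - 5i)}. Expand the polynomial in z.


The polynomial is p(z) = ∏_{α ∈ S} (z − α), where S = {3, (0 + 5i), (0 - 5i)}.
Expanding the product yields: p(z) = z^3 -3·z^2 + 25·z -75.
Note conjugate pairs combine to real quadratics: (z − (0+5i))(z − (0−5i)) = z² + 25.
The resulting polynomial has degree 3 and real coefficients as required.

p(z) = z^3 -3·z^2 + 25·z -75.


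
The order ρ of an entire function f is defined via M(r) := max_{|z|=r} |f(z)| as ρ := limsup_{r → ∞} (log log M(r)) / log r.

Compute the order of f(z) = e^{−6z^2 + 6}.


|e^{−6z^2 + 6}| = e^{Re(-6·z^2) + 6} ≤ e^{6|z|^2 + 6} = e^{6r^2 + 6} on |z| = r, so ρ ≤ 2. Choosing z on |z|=r so that -6·z^2 is real positive (always possible by picking arg z appropriately) gives |f(z)| = e^{6r^2 + 6}, matching the bound. The additive constant 6 does not affect log log M(r) ~ 2·log r. Hence ρ = 2.
Therefore ρ = 2.

Order ρ = 2.


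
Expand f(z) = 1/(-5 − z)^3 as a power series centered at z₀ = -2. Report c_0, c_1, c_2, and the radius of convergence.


Let w = z − z₀, so z = z₀ + w.
Then -5 − z = -5 − (z₀ + w) = (-5 − z₀) − w = -3 − w.
f(z) = 1/(-3 − w)^3 = (1/(-3)^3) · (1 − w/(-3))^{−3}.
By the binomial series (1−u)^{−3} = Σ_{n≥0} C(n+2, 2) u^n for |u|<1, with u = w/(-3):
  c_n = C(n+2, 2) / (-3)^(n+3).
  c_0 = 1/(-3)^3 = -1/27.
  c_1 = 3/(-3)^4 = 1/27.
  c_2 = 6/(-3)^5 = -2/81.
The series is valid for |w/d| < 1, i.e. |z − z₀| < |d|.
Radius of convergence: R = |-5 − z₀| = |-3| = 3 (distance from z₀ to the singularity z = -5).

c_0 = -1/27, c_1 = 1/27, c_2 = -2/81; R = 3.


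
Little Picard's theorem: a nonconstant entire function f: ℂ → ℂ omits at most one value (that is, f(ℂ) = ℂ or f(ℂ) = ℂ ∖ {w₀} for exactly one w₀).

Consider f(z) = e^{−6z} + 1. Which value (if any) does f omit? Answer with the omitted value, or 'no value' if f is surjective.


Little Picard bounds the complement of f(ℂ) to at most one point.
e^{−6z} is never zero on ℂ, so 1·e^{−6z} takes every value in ℂ ∖ {0}. Adding 1 shifts the range to ℂ ∖ {1}. Thus f omits exactly the value 1.

Omitted value: 1.


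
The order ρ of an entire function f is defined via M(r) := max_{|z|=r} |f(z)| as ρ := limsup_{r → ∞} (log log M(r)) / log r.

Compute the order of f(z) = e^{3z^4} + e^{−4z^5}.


Each summand is entire of order 4 and 5 respectively (as in the single-exponential case). The order of a sum is at most the max of the orders, so ρ ≤ 5. For the lower bound: on |z|=r choose arg z so that -4z^5 is real positive; then |e^{-4z^5}| = e^{4r^5} while |e^{3z^4}| ≤ e^{3r^4} = o(e^{4r^5}). So |f| ≥ e^{4r^5}(1 − o(1)) and ρ ≥ 5. Hence ρ = max(4, 5) = 5.
Therefore ρ = 5.

Order ρ = 5.


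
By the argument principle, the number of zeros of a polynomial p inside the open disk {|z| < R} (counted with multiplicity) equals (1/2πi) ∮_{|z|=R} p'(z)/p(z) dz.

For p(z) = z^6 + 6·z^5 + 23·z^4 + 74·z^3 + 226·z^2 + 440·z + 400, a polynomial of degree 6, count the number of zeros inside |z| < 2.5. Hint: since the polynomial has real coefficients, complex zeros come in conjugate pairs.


The zeros of p are: (-2 + 2i), (-2 - 2i), (1 + 3i), (1 - 3i), (-2 + 1i), (-2 - 1i).
Their magnitudes are: 2.828, 2.828, 3.162, 3.162, 2.236, 2.236.
Zeros with |z| < R = 2.5: (-2 + 1i), (-2 - 1i).
Count = 2.
By the argument principle, (1/2πi) ∮_{|z|=R} p'(z)/p(z) dz equals exactly this count.

Number of zeros inside |z| < 2.5: 2.


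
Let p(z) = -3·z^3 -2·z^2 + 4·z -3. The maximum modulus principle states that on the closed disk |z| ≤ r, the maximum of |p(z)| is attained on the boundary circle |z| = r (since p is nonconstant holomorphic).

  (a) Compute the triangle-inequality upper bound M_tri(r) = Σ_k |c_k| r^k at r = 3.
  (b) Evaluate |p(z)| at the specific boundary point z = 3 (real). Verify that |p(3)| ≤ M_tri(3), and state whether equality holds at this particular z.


Coefficients: c_0 = -3, c_1 = 4, c_2 = -2, c_3 = -3. Radius r = 3.
Part (a). Triangle bound: M_tri(r) = Σ_k |c_k| r^k
  = |-3|·3^0 + |4|·3^1 + |-2|·3^2 + |-3|·3^3
  = 3 + 12 + 18 + 81 = 114.
This bounds M(r) := max_{|z|=r} |p(z)| from above; equality holds iff all terms c_k z^k can be made to align in phase at a single z on |z|=r.
Part (b). At z = 3 (real, on the circle |z| = r):
  p(3) = (-3)·3^0 + (4)·3^1 + (-2)·3^2 + (-3)·3^3 = -90.
  |p(3)| = 90.
Check: |p(3)| = 90 ≤ 114 = M_tri(3). ✓ Equality does not hold at z = 3 (the coefficients have mixed signs, so the terms do not all align in phase there).

M_tri(3) = 114; |p(3)| = 90; equality at z=3: no.


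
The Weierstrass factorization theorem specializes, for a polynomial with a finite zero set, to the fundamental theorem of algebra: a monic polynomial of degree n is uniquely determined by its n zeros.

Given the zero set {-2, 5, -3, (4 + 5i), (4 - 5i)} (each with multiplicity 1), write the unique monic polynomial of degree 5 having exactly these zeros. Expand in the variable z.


The polynomial is p(z) = ∏_{α ∈ S} (z − α), where S = {-2, 5, -3, (4 + 5i), (4 - 5i)}.
Expanding the product yields: p(z) = z^5 -8·z^4 + 22·z^3 + 122·z^2 -539·z -1230.
Note conjugate pairs combine to real quadratics: (z − (4+5i))(z − (4−5i)) = z² − 8z + 41.
The resulting polynomial has degree 5 and real coefficients as required.

p(z) = z^5 -8·z^4 + 22·z^3 + 122·z^2 -539·z -1230.


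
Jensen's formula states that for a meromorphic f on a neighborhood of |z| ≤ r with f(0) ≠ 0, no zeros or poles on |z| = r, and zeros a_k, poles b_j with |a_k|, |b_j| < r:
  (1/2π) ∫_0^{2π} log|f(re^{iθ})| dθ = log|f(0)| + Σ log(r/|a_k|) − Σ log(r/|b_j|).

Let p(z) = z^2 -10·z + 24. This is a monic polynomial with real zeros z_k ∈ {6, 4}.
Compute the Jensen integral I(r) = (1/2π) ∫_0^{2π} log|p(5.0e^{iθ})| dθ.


Zeros: 4, 6; r = 5.0.
Inside |z| < r: 4. Outside (|z| ≥ r): 6.
p(0) = 24, so log|p(0)| = log(24) = 3.1781.
Apply Jensen: I(r) = log|p(0)| + Σ_k log(r/|z_k|), summed over zeros inside |z| < r.
  log(r/|z_k|) for z_k = 4: log(5.0/4) = 0.2231
  Outside zeros (6) contribute nothing to the Jensen sum.
Sum over inside zeros: 0.2231.
I(r) = log|p(0)| + (inside sum) = 3.1781 + 0.2231 = 3.4012.
Note: since some zeros are outside |z| ≤ r, the simplified n·log(r) form does NOT apply — only the inside zeros contribute.

I(r) ≈ 3.4012.


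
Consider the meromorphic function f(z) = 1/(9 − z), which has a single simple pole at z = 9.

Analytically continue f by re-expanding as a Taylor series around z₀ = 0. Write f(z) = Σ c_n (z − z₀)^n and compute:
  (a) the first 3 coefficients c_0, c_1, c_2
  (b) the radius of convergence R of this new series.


Let w = z − z₀, so z = z₀ + w.
Then 9 − z = 9 − (z₀ + w) = (9 − z₀) − w = 9 − w.
f(z) = 1/(9 − w) = (1/(9)) · 1/(1 − w/(9)) = Σ_{n≥0} w^n / (9)^(n+1).
So c_n = 1/(9)^(n+1):
  c_0 = 1/(9)^1 = 1/9.
  c_1 = 1/(9)^2 = 1/81.
  c_2 = 1/(9)^3 = 1/729.
The series is valid for |w/d| < 1, i.e. |z − z₀| < |d|.
Radius of convergence: R = |9 − z₀| = |9| = 9 (distance from z₀ to the singularity z = 9).

c_0 = 1/9, c_1 = 1/81, c_2 = 1/729; R = 9.


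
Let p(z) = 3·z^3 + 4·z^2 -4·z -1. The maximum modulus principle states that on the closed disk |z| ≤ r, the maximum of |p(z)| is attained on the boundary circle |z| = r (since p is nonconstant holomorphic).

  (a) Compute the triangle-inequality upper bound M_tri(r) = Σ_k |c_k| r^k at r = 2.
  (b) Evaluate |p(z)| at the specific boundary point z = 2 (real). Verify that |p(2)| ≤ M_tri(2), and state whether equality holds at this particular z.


Coefficients: c_0 = -1, c_1 = -4, c_2 = 4, c_3 = 3. Radius r = 2.
Part (a). Triangle bound: M_tri(r) = Σ_k |c_k| r^k
  = |-1|·2^0 + |-4|·2^1 + |4|·2^2 + |3|·2^3
  = 1 + 8 + 16 + 24 = 49.
This bounds M(r) := max_{|z|=r} |p(z)| from above; equality holds iff all terms c_k z^k can be made to align in phase at a single z on |z|=r.
Part (b). At z = 2 (real, on the circle |z| = r):
  p(2) = (-1)·2^0 + (-4)·2^1 + (4)·2^2 + (3)·2^3 = 31.
  |p(2)| = 31.
Check: |p(2)| = 31 ≤ 49 = M_tri(2). ✓ Equality does not hold at z = 2 (the coefficients have mixed signs, so the terms do not all align in phase there).

M_tri(2) = 49; |p(2)| = 31; equality at z=2: no.


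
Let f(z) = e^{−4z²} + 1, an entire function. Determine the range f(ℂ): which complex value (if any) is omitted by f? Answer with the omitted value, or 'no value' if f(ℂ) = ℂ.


Little Picard bounds the complement of f(ℂ) to at most one point.
The exponent g(z) = −4z² is a nonconstant polynomial, hence surjective onto ℂ. So e^{g(z)} takes every value in {e^w : w ∈ ℂ} = ℂ ∖ {0}. Adding 1 shifts the range to ℂ ∖ {1}. f omits exactly 1.

Omitted value: 1.


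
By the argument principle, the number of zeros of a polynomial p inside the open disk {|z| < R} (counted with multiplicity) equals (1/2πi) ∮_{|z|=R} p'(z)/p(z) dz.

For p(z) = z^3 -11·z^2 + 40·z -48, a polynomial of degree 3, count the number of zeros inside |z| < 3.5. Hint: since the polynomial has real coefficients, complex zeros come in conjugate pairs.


The zeros of p are: 4, 3, 4.
Their magnitudes are: 4, 3, 4.
Zeros with |z| < R = 3.5: 3.
Count = 1.
By the argument principle, (1/2πi) ∮_{|z|=R} p'(z)/p(z) dz equals exactly this count.

Number of zeros inside |z| < 3.5: 1.
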